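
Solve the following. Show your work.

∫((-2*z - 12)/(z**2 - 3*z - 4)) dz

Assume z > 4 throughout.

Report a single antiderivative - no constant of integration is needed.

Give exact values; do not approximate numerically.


Step 1. Decompose ∫((-2*z - 12)/(z**2 - 3*z - 4)) dz by partial fractions, (-2*z - 12)/(z**2 - 3*z - 4) = 2/(z + 1) - 4/(z - 4): now ∫(-4/(z - 4)) dz + ∫(2/(z + 1)) dz.
Step 2. Evaluate the standard form [assuming z > 4]: now -4*log(z - 4) + ∫(2/(z + 1)) dz.
Step 3. Evaluate the standard form [assuming z > -1]: now -4*log(z - 4) + 2*log(z + 1).
Answer: -4*log(z - 4) + 2*log(z + 1).


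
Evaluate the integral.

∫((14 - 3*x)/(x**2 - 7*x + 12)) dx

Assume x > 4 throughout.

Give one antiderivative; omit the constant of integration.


Answer: 2*log(x - 4) - 5*log(x - 3).


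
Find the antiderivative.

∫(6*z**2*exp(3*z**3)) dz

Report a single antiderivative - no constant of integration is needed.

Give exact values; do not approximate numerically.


Answer: 2*exp(3*z**3)/3.


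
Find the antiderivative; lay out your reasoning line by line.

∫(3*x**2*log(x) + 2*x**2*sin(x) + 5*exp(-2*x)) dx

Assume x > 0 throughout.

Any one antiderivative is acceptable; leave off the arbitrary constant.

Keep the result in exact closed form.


Step 1. Rewrite: now ∫(3*x**2*log(x)) dx + ∫(2*x**2*sin(x)) dx + ∫(5*exp(-2*x)) dx.
Step 2. Integrate ∫(3*x**2*log(x)) dx by parts with u = log(x), dv = (3*x**2) dx, so v = x**3 [assuming x > 0]: now x**3*log(x) + ∫(-x**2) dx + ∫(2*x**2*sin(x)) dx + ∫(5*exp(-2*x)) dx.
Step 3. Evaluate the standard form: now x**3*log(x) - x**3/3 + ∫(2*x**2*sin(x)) dx + ∫(5*exp(-2*x)) dx.
Step 4. Evaluate the standard form: now x**3*log(x) - x**3/3 + ∫(2*x**2*sin(x)) dx - 5*exp(-2*x)/2.
Step 5. Integrate ∫(2*x**2*sin(x)) dx by parts with u = x**2, dv = (2*sin(x)) dx, so v = -2*cos(x): now x**3*log(x) - x**3/3 - 2*x**2*cos(x) + ∫(4*x*cos(x)) dx - 5*exp(-2*x)/2.
Step 6. Integrate ∫(4*x*cos(x)) dx by parts with u = x, dv = (4*cos(x)) dx, so v = 4*sin(x): now x**3*log(x) - x**3/3 - 2*x**2*cos(x) + 4*x*sin(x) + ∫(-4*sin(x)) dx - 5*exp(-2*x)/2.
Step 7. Evaluate the standard form: now x**3*log(x) - x**3/3 - 2*x**2*cos(x) + 4*x*sin(x) + 4*cos(x) - 5*exp(-2*x)/2.
Answer: x**3*log(x) - x**3/3 - 2*x**2*cos(x) + 4*x*sin(x) + 4*cos(x) - 5*exp(-2*x)/2.


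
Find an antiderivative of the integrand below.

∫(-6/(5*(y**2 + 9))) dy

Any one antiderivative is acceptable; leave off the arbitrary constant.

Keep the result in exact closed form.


Answer: -2*atan(y/3)/5.


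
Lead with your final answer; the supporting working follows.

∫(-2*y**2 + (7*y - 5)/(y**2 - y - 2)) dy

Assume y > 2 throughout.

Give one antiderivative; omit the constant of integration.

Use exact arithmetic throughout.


The answer is -2*y**3/3 + 3*log(y - 2) + 4*log(y + 1).
Step 1. Rewrite: now ∫(-2*y**2) dy + ∫((7*y - 5)/(y**2 - y - 2)) dy.
Step 2. Evaluate the standard form: now -2*y**3/3 + ∫((7*y - 5)/(y**2 - y - 2)) dy.
Step 3. Decompose ∫((7*y - 5)/(y**2 - y - 2)) dy by partial fractions, (7*y - 5)/(y**2 - y - 2) = 4/(y + 1) + 3/(y - 2): now -2*y**3/3 + ∫(3/(y - 2)) dy + ∫(4/(y + 1)) dy.
Step 4. Evaluate the standard form [assuming y > -1]: now -2*y**3/3 + 4*log(y + 1) + ∫(3/(y - 2)) dy.
Step 5. Evaluate the standard form [assuming y > 2]: now -2*y**3/3 + 3*log(y - 2) + 4*log(y + 1).
Answer: -2*y**3/3 + 3*log(y - 2) + 4*log(y + 1).


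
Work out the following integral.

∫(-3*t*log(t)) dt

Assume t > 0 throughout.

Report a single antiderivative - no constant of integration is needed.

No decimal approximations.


Answer: -3*t**2*log(t)/2 + 3*t**2/4.


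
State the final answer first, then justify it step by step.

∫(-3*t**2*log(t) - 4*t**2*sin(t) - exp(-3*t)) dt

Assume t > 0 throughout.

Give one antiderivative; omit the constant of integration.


The answer is -t**3*log(t) + t**3/3 + 4*t**2*cos(t) - 8*t*sin(t) - 8*cos(t) + exp(-3*t)/3.
Step 1. Rewrite: now ∫(-3*t**2*log(t)) dt + ∫(-4*t**2*sin(t)) dt + ∫(-exp(-3*t)) dt.
Step 2. Integrate ∫(-4*t**2*sin(t)) dt by parts with u = t**2, dv = (-4*sin(t)) dt, so v = 4*cos(t): now 4*t**2*cos(t) + ∫(-8*t*cos(t)) dt + ∫(-3*t**2*log(t)) dt + ∫(-exp(-3*t)) dt.
Step 3. Integrate ∫(-8*t*cos(t)) dt by parts with u = t, dv = (-8*cos(t)) dt, so v = -8*sin(t): now 4*t**2*cos(t) - 8*t*sin(t) + ∫(-3*t**2*log(t)) dt + ∫(-exp(-3*t)) dt + ∫(8*sin(t)) dt.
Step 4. Evaluate the standard form: now 4*t**2*cos(t) - 8*t*sin(t) - 8*cos(t) + ∫(-3*t**2*log(t)) dt + ∫(-exp(-3*t)) dt.
Step 5. Evaluate the standard form: now 4*t**2*cos(t) - 8*t*sin(t) - 8*cos(t) + ∫(-3*t**2*log(t)) dt + exp(-3*t)/3.
Step 6. Integrate ∫(-3*t**2*log(t)) dt by parts with u = log(t), dv = (-3*t**2) dt, so v = -t**3 [assuming t > 0]: now -t**3*log(t) + 4*t**2*cos(t) - 8*t*sin(t) - 8*cos(t) + ∫(t**2) dt + exp(-3*t)/3.
Step 7. Evaluate the standard form: now -t**3*log(t) + t**3/3 + 4*t**2*cos(t) - 8*t*sin(t) - 8*cos(t) + exp(-3*t)/3.
Answer: -t**3*log(t) + t**3/3 + 4*t**2*cos(t) - 8*t*sin(t) - 8*cos(t) + exp(-3*t)/3.


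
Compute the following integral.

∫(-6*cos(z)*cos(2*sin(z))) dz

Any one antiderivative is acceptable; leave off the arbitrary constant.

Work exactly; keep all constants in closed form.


Answer: -3*sin(2*sin(z)).


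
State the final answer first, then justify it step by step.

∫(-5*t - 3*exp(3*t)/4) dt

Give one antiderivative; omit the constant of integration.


The answer is -5*t**2/2 - exp(3*t)/4.
Step 1. Rewrite: now ∫(-5*t) dt + ∫(-3*exp(3*t)/4) dt.
Step 2. Evaluate the standard form: now -5*t**2/2 + ∫(-3*exp(3*t)/4) dt.
Step 3. Evaluate the standard form: now -5*t**2/2 - exp(3*t)/4.
Answer: -5*t**2/2 - exp(3*t)/4.


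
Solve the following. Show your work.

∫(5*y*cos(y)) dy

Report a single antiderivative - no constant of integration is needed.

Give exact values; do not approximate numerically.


Step 1. Integrate ∫(5*y*cos(y)) dy by parts with u = y, dv = (5*cos(y)) dy, so v = 5*sin(y): now 5*y*sin(y) + ∫(-5*sin(y)) dy.
Step 2. Evaluate the standard form: now 5*y*sin(y) + 5*cos(y).
Answer: 5*y*sin(y) + 5*cos(y).


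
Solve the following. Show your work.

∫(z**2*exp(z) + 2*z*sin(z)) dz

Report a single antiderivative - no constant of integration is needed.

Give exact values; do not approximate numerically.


Step 1. Rewrite: now ∫(2*z*sin(z)) dz + ∫(z**2*exp(z)) dz.
Step 2. Integrate ∫(z**2*exp(z)) dz by parts with u = z**2, dv = (exp(z)) dz, so v = exp(z): now z**2*exp(z) + ∫(-2*z*exp(z)) dz + ∫(2*z*sin(z)) dz.
Step 3. Integrate ∫(-2*z*exp(z)) dz by parts with u = z, dv = (-2*exp(z)) dz, so v = -2*exp(z): now z**2*exp(z) - 2*z*exp(z) + ∫(2*z*sin(z)) dz + ∫(2*exp(z)) dz.
Step 4. Evaluate the standard form: now z**2*exp(z) - 2*z*exp(z) + 2*exp(z) + ∫(2*z*sin(z)) dz.
Step 5. Integrate ∫(2*z*sin(z)) dz by parts with u = z, dv = (2*sin(z)) dz, so v = -2*cos(z): now z**2*exp(z) - 2*z*exp(z) - 2*z*cos(z) + 2*exp(z) + ∫(2*cos(z)) dz.
Step 6. Evaluate the standard form: now z**2*exp(z) - 2*z*exp(z) - 2*z*cos(z) + 2*exp(z) + 2*sin(z).
Answer: z**2*exp(z) - 2*z*exp(z) - 2*z*cos(z) + 2*exp(z) + 2*sin(z).


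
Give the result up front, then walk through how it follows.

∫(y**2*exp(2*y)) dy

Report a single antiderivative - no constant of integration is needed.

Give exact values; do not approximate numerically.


The answer is y**2*exp(2*y)/2 - y*exp(2*y)/2 + exp(2*y)/4.
Step 1. Integrate ∫(y**2*exp(2*y)) dy by parts with u = y**2, dv = (exp(2*y)) dy, so v = exp(2*y)/2: now y**2*exp(2*y)/2 + ∫(-y*exp(2*y)) dy.
Step 2. Integrate ∫(-y*exp(2*y)) dy by parts with u = y, dv = (-exp(2*y)) dy, so v = -exp(2*y)/2: now y**2*exp(2*y)/2 - y*exp(2*y)/2 + ∫(exp(2*y)/2) dy.
Step 3. Evaluate the standard form: now y**2*exp(2*y)/2 - y*exp(2*y)/2 + exp(2*y)/4.
Answer: y**2*exp(2*y)/2 - y*exp(2*y)/2 + exp(2*y)/4.


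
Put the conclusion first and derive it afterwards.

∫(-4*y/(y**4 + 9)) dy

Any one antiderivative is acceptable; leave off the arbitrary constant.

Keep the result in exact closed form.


The answer is -2*atan(y**2/3)/3.
Step 1. Substitute u = y**2, turning ∫(-4*y/(y**4 + 9)) dy into ∫(-2/(u**2 + 9)) du: now ∫(-2/(u**2 + 9)) du.
Step 2. Evaluate the standard form: now -2*atan(u/3)/3.
Step 3. Substitute back u = y**2: now -2*atan(y**2/3)/3.
Answer: -2*atan(y**2/3)/3.


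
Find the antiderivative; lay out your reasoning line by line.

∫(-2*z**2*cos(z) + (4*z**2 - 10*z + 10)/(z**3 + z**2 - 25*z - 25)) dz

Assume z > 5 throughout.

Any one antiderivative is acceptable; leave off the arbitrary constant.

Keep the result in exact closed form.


Step 1. Rewrite: now ∫(-2*z**2*cos(z)) dz + ∫((4*z**2 - 10*z + 10)/(z**3 + z**2 - 25*z - 25)) dz.
Step 2. Integrate ∫(-2*z**2*cos(z)) dz by parts with u = z**2, dv = (-2*cos(z)) dz, so v = -2*sin(z): now -2*z**2*sin(z) + ∫(4*z*sin(z)) dz + ∫((4*z**2 - 10*z + 10)/(z**3 + z**2 - 25*z - 25)) dz.
Step 3. Integrate ∫(4*z*sin(z)) dz by parts with u = z, dv = (4*sin(z)) dz, so v = -4*cos(z): now -2*z**2*sin(z) - 4*z*cos(z) + ∫((4*z**2 - 10*z + 10)/(z**3 + z**2 - 25*z - 25)) dz + ∫(4*cos(z)) dz.
Step 4. Evaluate the standard form: now -2*z**2*sin(z) - 4*z*cos(z) + 4*sin(z) + ∫((4*z**2 - 10*z + 10)/(z**3 + z**2 - 25*z - 25)) dz.
Step 5. Decompose ∫((4*z**2 - 10*z + 10)/(z**3 + z**2 - 25*z - 25)) dz by partial fractions, (4*z**2 - 10*z + 10)/(z**3 + z**2 - 25*z - 25) = 4/(z + 5) - 1/(z + 1) + 1/(z - 5): now -2*z**2*sin(z) - 4*z*cos(z) + 4*sin(z) + ∫(1/(z - 5)) dz + ∫(-1/(z + 1)) dz + ∫(4/(z + 5)) dz.
Step 6. Evaluate the standard form [assuming z > -5]: now -2*z**2*sin(z) - 4*z*cos(z) + 4*log(z + 5) + 4*sin(z) + ∫(1/(z - 5)) dz + ∫(-1/(z + 1)) dz.
Step 7. Evaluate the standard form [assuming z > 5]: now -2*z**2*sin(z) - 4*z*cos(z) + log(z - 5) + 4*log(z + 5) + 4*sin(z) + ∫(-1/(z + 1)) dz.
Step 8. Evaluate the standard form [assuming z > -1]: now -2*z**2*sin(z) - 4*z*cos(z) + log(z - 5) - log(z + 1) + 4*log(z + 5) + 4*sin(z).
Answer: -2*z**2*sin(z) - 4*z*cos(z) + log(z - 5) - log(z + 1) + 4*log(z + 5) + 4*sin(z).


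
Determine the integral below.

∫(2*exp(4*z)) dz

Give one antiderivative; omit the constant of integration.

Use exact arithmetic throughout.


Answer: exp(4*z)/2.


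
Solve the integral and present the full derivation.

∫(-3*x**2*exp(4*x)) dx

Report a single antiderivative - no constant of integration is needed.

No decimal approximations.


Step 1. Integrate ∫(-3*x**2*exp(4*x)) dx by parts with u = x**2, dv = (-3*exp(4*x)) dx, so v = -3*exp(4*x)/4: now -3*x**2*exp(4*x)/4 + ∫(3*x*exp(4*x)/2) dx.
Step 2. Integrate ∫(3*x*exp(4*x)/2) dx by parts with u = x, dv = (3*exp(4*x)/2) dx, so v = 3*exp(4*x)/8: now -3*x**2*exp(4*x)/4 + 3*x*exp(4*x)/8 + ∫(-3*exp(4*x)/8) dx.
Step 3. Evaluate the standard form: now -3*x**2*exp(4*x)/4 + 3*x*exp(4*x)/8 - 3*exp(4*x)/32.
Answer: -3*x**2*exp(4*x)/4 + 3*x*exp(4*x)/8 - 3*exp(4*x)/32.


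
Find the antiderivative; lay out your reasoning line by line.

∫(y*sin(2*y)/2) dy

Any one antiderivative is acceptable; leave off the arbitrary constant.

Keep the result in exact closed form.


Step 1. Integrate ∫(y*sin(2*y)/2) dy by parts with u = y, dv = (sin(2*y)/2) dy, so v = -cos(2*y)/4: now -y*cos(2*y)/4 + ∫(cos(2*y)/4) dy.
Step 2. Evaluate the standard form: now -y*cos(2*y)/4 + sin(2*y)/8.
Answer: -y*cos(2*y)/4 + sin(2*y)/8.


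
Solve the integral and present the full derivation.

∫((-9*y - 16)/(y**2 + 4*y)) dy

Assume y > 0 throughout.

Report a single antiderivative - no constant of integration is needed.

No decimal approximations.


Step 1. Decompose ∫((-9*y - 16)/(y**2 + 4*y)) dy by partial fractions, (-9*y - 16)/(y**2 + 4*y) = -5/(y + 4) - 4/y: now ∫(-4/y) dy + ∫(-5/(y + 4)) dy.
Step 2. Evaluate the standard form [assuming y > 0]: now -4*log(y) + ∫(-5/(y + 4)) dy.
Step 3. Evaluate the standard form [assuming y > -4]: now -4*log(y) - 5*log(y + 4).
Answer: -4*log(y) - 5*log(y + 4).


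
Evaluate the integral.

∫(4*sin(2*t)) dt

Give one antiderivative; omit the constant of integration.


Answer: -2*cos(2*t).


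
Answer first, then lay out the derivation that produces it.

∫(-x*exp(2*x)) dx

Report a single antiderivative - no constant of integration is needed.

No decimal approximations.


The answer is -x*exp(2*x)/2 + exp(2*x)/4.
Step 1. Integrate ∫(-x*exp(2*x)) dx by parts with u = x, dv = (-exp(2*x)) dx, so v = -exp(2*x)/2: now -x*exp(2*x)/2 + ∫(exp(2*x)/2) dx.
Step 2. Evaluate the standard form: now -x*exp(2*x)/2 + exp(2*x)/4.
Answer: -x*exp(2*x)/2 + exp(2*x)/4.


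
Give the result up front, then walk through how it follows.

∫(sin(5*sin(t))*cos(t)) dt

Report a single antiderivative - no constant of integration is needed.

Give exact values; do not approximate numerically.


The answer is -cos(5*sin(t))/5.
Step 1. Substitute u = sin(t), turning ∫(sin(5*sin(t))*cos(t)) dt into ∫(sin(5*u)) du: now ∫(sin(5*u)) du.
Step 2. Evaluate the standard form: now -cos(5*u)/5.
Step 3. Substitute back u = sin(t): now -cos(5*sin(t))/5.
Answer: -cos(5*sin(t))/5.


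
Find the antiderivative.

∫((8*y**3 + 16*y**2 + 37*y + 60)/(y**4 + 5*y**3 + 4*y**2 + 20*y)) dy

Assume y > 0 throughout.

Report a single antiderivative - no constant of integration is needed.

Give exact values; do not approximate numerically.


Answer: 3*log(y) + 5*log(y + 5) + atan(y/2)/2.


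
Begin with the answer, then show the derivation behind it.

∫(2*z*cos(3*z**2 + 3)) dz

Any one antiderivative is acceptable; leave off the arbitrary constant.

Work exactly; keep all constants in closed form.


The answer is sin(3*z**2 + 3)/3.
Step 1. Substitute u = z**2 + 1, turning ∫(2*z*cos(3*z**2 + 3)) dz into ∫(cos(3*u)) du: now ∫(cos(3*u)) du.
Step 2. Evaluate the standard form: now sin(3*u)/3.
Step 3. Substitute back u = z**2 + 1: now sin(3*z**2 + 3)/3.
Answer: sin(3*z**2 + 3)/3.


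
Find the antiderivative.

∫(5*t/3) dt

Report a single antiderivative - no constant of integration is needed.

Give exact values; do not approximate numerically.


Answer: 5*t**2/6.


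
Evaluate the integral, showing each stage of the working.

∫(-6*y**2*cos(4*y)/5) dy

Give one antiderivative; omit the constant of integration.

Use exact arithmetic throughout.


Step 1. Integrate ∫(-6*y**2*cos(4*y)/5) dy by parts with u = y**2, dv = (-6*cos(4*y)/5) dy, so v = -3*sin(4*y)/10: now -3*y**2*sin(4*y)/10 + ∫(3*y*sin(4*y)/5) dy.
Step 2. Integrate ∫(3*y*sin(4*y)/5) dy by parts with u = y, dv = (3*sin(4*y)/5) dy, so v = -3*cos(4*y)/20: now -3*y**2*sin(4*y)/10 - 3*y*cos(4*y)/20 + ∫(3*cos(4*y)/20) dy.
Step 3. Evaluate the standard form: now -3*y**2*sin(4*y)/10 - 3*y*cos(4*y)/20 + 3*sin(4*y)/80.
Answer: -3*y**2*sin(4*y)/10 - 3*y*cos(4*y)/20 + 3*sin(4*y)/80.


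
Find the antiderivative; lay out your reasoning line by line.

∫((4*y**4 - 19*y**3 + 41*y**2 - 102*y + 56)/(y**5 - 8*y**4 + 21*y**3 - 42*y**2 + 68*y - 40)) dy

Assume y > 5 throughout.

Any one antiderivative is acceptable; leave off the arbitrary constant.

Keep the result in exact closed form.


Step 1. Decompose ∫((4*y**4 - 19*y**3 + 41*y**2 - 102*y + 56)/(y**5 - 8*y**4 + 21*y**3 - 42*y**2 + 68*y - 40)) dy by partial fractions, (4*y**4 - 19*y**3 + 41*y**2 - 102*y + 56)/(y**5 - 8*y**4 + 21*y**3 - 42*y**2 + 68*y - 40) = -2/(y**2 + 4) - 1/(y - 1) + 3/(y - 2) + 2/(y - 5): now ∫(2/(y - 5)) dy + ∫(3/(y - 2)) dy + ∫(-1/(y - 1)) dy + ∫(-2/(y**2 + 4)) dy.
Step 2. Evaluate the standard form [assuming y > 2]: now 3*log(y - 2) + ∫(2/(y - 5)) dy + ∫(-1/(y - 1)) dy + ∫(-2/(y**2 + 4)) dy.
Step 3. Evaluate the standard form [assuming y > 1]: now 3*log(y - 2) - log(y - 1) + ∫(2/(y - 5)) dy + ∫(-2/(y**2 + 4)) dy.
Step 4. Evaluate the standard form [assuming y > 5]: now 2*log(y - 5) + 3*log(y - 2) - log(y - 1) + ∫(-2/(y**2 + 4)) dy.
Step 5. Evaluate the standard form: now 2*log(y - 5) + 3*log(y - 2) - log(y - 1) - atan(y/2).
Answer: 2*log(y - 5) + 3*log(y - 2) - log(y - 1) - atan(y/2).


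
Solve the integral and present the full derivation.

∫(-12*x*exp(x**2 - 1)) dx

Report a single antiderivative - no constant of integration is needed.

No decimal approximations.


Step 1. Substitute u = x**2 - 1, turning ∫(-12*x*exp(x**2 - 1)) dx into ∫(-6*exp(u)) du: now ∫(-6*exp(u)) du.
Step 2. Evaluate the standard form: now -6*exp(u).
Step 3. Substitute back u = x**2 - 1: now -6*exp(x**2 - 1).
Answer: -6*exp(x**2 - 1).


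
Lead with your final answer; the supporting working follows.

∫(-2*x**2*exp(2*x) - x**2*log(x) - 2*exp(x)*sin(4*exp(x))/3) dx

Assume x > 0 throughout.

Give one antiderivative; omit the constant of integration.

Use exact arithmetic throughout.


The answer is -x**3*log(x)/3 + x**3/9 - x**2*exp(2*x) + x*exp(2*x) - exp(2*x)/2 + cos(4*exp(x))/6.
Step 1. Rewrite: now ∫(-2*x**2*exp(2*x)) dx + ∫(-x**2*log(x)) dx + ∫(-2*exp(x)*sin(4*exp(x))/3) dx.
Step 2. Integrate ∫(-2*x**2*exp(2*x)) dx by parts with u = x**2, dv = (-2*exp(2*x)) dx, so v = -exp(2*x): now -x**2*exp(2*x) + ∫(2*x*exp(2*x)) dx + ∫(-x**2*log(x)) dx + ∫(-2*exp(x)*sin(4*exp(x))/3) dx.
Step 3. Integrate ∫(2*x*exp(2*x)) dx by parts with u = x, dv = (2*exp(2*x)) dx, so v = exp(2*x): now -x**2*exp(2*x) + x*exp(2*x) + ∫(-x**2*log(x)) dx + ∫(-2*exp(x)*sin(4*exp(x))/3) dx + ∫(-exp(2*x)) dx.
Step 4. Evaluate the standard form: now -x**2*exp(2*x) + x*exp(2*x) - exp(2*x)/2 + ∫(-x**2*log(x)) dx + ∫(-2*exp(x)*sin(4*exp(x))/3) dx.
Step 5. Substitute u = exp(x), turning ∫(-2*exp(x)*sin(4*exp(x))/3) dx into ∫(-2*sin(4*u)/3) du: now -x**2*exp(2*x) + x*exp(2*x) - exp(2*x)/2 + ∫(-x**2*log(x)) dx + ∫(-2*sin(4*u)/3) du.
Step 6. Evaluate the standard form: now -x**2*exp(2*x) + x*exp(2*x) - exp(2*x)/2 + cos(4*u)/6 + ∫(-x**2*log(x)) dx.
Step 7. Substitute back u = exp(x): now -x**2*exp(2*x) + x*exp(2*x) - exp(2*x)/2 + cos(4*exp(x))/6 + ∫(-x**2*log(x)) dx.
Step 8. Integrate ∫(-x**2*log(x)) dx by parts with u = log(x), dv = (-x**2) dx, so v = -x**3/3 [assuming x > 0]: now -x**3*log(x)/3 - x**2*exp(2*x) + x*exp(2*x) - exp(2*x)/2 + cos(4*exp(x))/6 + ∫(x**2/3) dx.
Step 9. Evaluate the standard form: now -x**3*log(x)/3 + x**3/9 - x**2*exp(2*x) + x*exp(2*x) - exp(2*x)/2 + cos(4*exp(x))/6.
Answer: -x**3*log(x)/3 + x**3/9 - x**2*exp(2*x) + x*exp(2*x) - exp(2*x)/2 + cos(4*exp(x))/6.


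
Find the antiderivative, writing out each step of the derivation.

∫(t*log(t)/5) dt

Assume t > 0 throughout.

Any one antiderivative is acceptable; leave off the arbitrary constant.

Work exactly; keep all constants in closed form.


Step 1. Integrate ∫(t*log(t)/5) dt by parts with u = log(t), dv = (t/5) dt, so v = t**2/10 [assuming t > 0]: now t**2*log(t)/10 + ∫(-t/10) dt.
Step 2. Evaluate the standard form: now t**2*log(t)/10 - t**2/20.
Answer: t**2*log(t)/10 - t**2/20.


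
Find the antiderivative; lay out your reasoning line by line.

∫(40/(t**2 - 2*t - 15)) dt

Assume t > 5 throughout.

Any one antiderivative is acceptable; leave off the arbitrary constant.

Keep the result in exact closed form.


Step 1. Decompose ∫(40/(t**2 - 2*t - 15)) dt by partial fractions, 40/(t**2 - 2*t - 15) = -5/(t + 3) + 5/(t - 5): now ∫(5/(t - 5)) dt + ∫(-5/(t + 3)) dt.
Step 2. Evaluate the standard form [assuming t > 5]: now 5*log(t - 5) + ∫(-5/(t + 3)) dt.
Step 3. Evaluate the standard form [assuming t > -3]: now 5*log(t - 5) - 5*log(t + 3).
Answer: 5*log(t - 5) - 5*log(t + 3).


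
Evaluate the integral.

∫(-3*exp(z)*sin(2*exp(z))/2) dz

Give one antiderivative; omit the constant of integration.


Answer: 3*cos(2*exp(z))/4.


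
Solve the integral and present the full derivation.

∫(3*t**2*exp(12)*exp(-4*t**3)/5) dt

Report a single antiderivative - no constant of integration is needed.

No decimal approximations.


Step 1. Substitute u = t**3 - 3, turning ∫(3*t**2*exp(12)*exp(-4*t**3)/5) dt into ∫(exp(-4*u)/5) du: now ∫(exp(-4*u)/5) du.
Step 2. Evaluate the standard form: now -exp(-4*u)/20.
Step 3. Substitute back u = t**3 - 3: now -exp(12 - 4*t**3)/20.
Answer: -exp(12 - 4*t**3)/20.


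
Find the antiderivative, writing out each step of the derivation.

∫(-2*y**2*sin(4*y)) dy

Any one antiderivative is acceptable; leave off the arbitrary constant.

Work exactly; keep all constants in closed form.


Step 1. Integrate ∫(-2*y**2*sin(4*y)) dy by parts with u = y**2, dv = (-2*sin(4*y)) dy, so v = cos(4*y)/2: now y**2*cos(4*y)/2 + ∫(-y*cos(4*y)) dy.
Step 2. Integrate ∫(-y*cos(4*y)) dy by parts with u = y, dv = (-cos(4*y)) dy, so v = -sin(4*y)/4: now y**2*cos(4*y)/2 - y*sin(4*y)/4 + ∫(sin(4*y)/4) dy.
Step 3. Evaluate the standard form: now y**2*cos(4*y)/2 - y*sin(4*y)/4 - cos(4*y)/16.
Answer: y**2*cos(4*y)/2 - y*sin(4*y)/4 - cos(4*y)/16.


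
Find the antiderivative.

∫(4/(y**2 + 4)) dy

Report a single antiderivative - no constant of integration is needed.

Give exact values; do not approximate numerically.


Answer: 2*atan(y/2).


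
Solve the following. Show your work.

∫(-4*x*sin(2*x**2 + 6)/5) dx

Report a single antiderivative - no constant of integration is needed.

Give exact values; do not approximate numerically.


Step 1. Substitute u = x**2 + 3, turning ∫(-4*x*sin(2*x**2 + 6)/5) dx into ∫(-2*sin(2*u)/5) du: now ∫(-2*sin(2*u)/5) du.
Step 2. Evaluate the standard form: now cos(2*u)/5.
Step 3. Substitute back u = x**2 + 3: now cos(2*x**2 + 6)/5.
Answer: cos(2*x**2 + 6)/5.


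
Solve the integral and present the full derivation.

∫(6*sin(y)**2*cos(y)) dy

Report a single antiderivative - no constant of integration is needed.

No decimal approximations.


Step 1. Substitute u = sin(y), turning ∫(6*sin(y)**2*cos(y)) dy into ∫(6*u**2) du: now ∫(6*u**2) du.
Step 2. Evaluate the standard form: now 2*u**3.
Step 3. Substitute back u = sin(y): now 2*sin(y)**3.
Answer: 2*sin(y)**3.


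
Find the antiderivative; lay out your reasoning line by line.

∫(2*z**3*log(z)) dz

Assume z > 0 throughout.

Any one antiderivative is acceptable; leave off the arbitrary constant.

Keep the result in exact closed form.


Step 1. Integrate ∫(2*z**3*log(z)) dz by parts with u = log(z), dv = (2*z**3) dz, so v = z**4/2 [assuming z > 0]: now z**4*log(z)/2 + ∫(-z**3/2) dz.
Step 2. Evaluate the standard form: now z**4*log(z)/2 - z**4/8.
Answer: z**4*log(z)/2 - z**4/8.


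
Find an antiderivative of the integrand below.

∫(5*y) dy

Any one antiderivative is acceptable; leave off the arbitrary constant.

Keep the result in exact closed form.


Answer: 5*y**2/2.


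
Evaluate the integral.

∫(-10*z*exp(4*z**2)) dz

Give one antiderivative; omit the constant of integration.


Answer: -5*exp(4*z**2)/4.


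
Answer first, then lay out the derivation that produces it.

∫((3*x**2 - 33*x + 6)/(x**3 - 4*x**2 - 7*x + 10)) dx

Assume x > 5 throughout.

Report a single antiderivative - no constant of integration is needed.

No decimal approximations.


The answer is -3*log(x - 5) + 2*log(x - 1) + 4*log(x + 2).
Step 1. Decompose ∫((3*x**2 - 33*x + 6)/(x**3 - 4*x**2 - 7*x + 10)) dx by partial fractions, (3*x**2 - 33*x + 6)/(x**3 - 4*x**2 - 7*x + 10) = 4/(x + 2) + 2/(x - 1) - 3/(x - 5): now ∫(-3/(x - 5)) dx + ∫(2/(x - 1)) dx + ∫(4/(x + 2)) dx.
Step 2. Evaluate the standard form [assuming x > 5]: now -3*log(x - 5) + ∫(2/(x - 1)) dx + ∫(4/(x + 2)) dx.
Step 3. Evaluate the standard form [assuming x > -2]: now -3*log(x - 5) + 4*log(x + 2) + ∫(2/(x - 1)) dx.
Step 4. Evaluate the standard form [assuming x > 1]: now -3*log(x - 5) + 2*log(x - 1) + 4*log(x + 2).
Answer: -3*log(x - 5) + 2*log(x - 1) + 4*log(x + 2).


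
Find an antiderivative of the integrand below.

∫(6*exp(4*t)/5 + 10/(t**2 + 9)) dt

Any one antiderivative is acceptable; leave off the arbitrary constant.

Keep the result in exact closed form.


Answer: 3*exp(4*t)/10 + 10*atan(t/3)/3.


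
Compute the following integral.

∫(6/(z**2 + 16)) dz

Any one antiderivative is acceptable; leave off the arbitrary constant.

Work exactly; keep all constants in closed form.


Answer: 3*atan(z/4)/2.


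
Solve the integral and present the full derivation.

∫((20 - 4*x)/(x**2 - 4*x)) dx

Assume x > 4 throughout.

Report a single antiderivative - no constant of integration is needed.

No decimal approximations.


Step 1. Decompose ∫((20 - 4*x)/(x**2 - 4*x)) dx by partial fractions, (20 - 4*x)/(x**2 - 4*x) = 1/(x - 4) - 5/x: now ∫(-5/x) dx + ∫(1/(x - 4)) dx.
Step 2. Evaluate the standard form [assuming x > 0]: now -5*log(x) + ∫(1/(x - 4)) dx.
Step 3. Evaluate the standard form [assuming x > 4]: now -5*log(x) + log(x - 4).
Answer: -5*log(x) + log(x - 4).


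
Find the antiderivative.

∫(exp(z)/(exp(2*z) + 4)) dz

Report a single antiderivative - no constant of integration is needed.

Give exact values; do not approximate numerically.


Answer: atan(exp(z)/2)/2.


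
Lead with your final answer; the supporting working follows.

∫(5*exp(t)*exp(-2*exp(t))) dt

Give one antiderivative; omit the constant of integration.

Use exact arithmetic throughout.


The answer is -5*exp(-2*exp(t))/2.
Step 1. Substitute u = exp(t), turning ∫(5*exp(t)*exp(-2*exp(t))) dt into ∫(5*exp(-2*u)) du: now ∫(5*exp(-2*u)) du.
Step 2. Evaluate the standard form: now -5*exp(-2*u)/2.
Step 3. Substitute back u = exp(t): now -5*exp(-2*exp(t))/2.
Answer: -5*exp(-2*exp(t))/2.


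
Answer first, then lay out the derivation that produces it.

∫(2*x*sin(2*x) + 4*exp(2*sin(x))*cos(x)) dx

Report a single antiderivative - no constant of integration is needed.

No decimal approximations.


The answer is -x*cos(2*x) + 2*exp(2*sin(x)) + sin(2*x)/2.
Step 1. Rewrite: now ∫(2*x*sin(2*x)) dx + ∫(4*exp(2*sin(x))*cos(x)) dx.
Step 2. Substitute u = sin(x), turning ∫(4*exp(2*sin(x))*cos(x)) dx into ∫(4*exp(2*u)) du: now ∫(2*x*sin(2*x)) dx + ∫(4*exp(2*u)) du.
Step 3. Evaluate the standard form: now 2*exp(2*u) + ∫(2*x*sin(2*x)) dx.
Step 4. Substitute back u = sin(x): now 2*exp(2*sin(x)) + ∫(2*x*sin(2*x)) dx.
Step 5. Integrate ∫(2*x*sin(2*x)) dx by parts with u = x, dv = (2*sin(2*x)) dx, so v = -cos(2*x): now -x*cos(2*x) + 2*exp(2*sin(x)) + ∫(cos(2*x)) dx.
Step 6. Evaluate the standard form: now -x*cos(2*x) + 2*exp(2*sin(x)) + sin(2*x)/2.
Answer: -x*cos(2*x) + 2*exp(2*sin(x)) + sin(2*x)/2.


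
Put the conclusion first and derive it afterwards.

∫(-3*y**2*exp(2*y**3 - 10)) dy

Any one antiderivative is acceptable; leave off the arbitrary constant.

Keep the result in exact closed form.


The answer is -exp(2*y**3 - 10)/2.
Step 1. Substitute u = y**3 - 5, turning ∫(-3*y**2*exp(2*y**3 - 10)) dy into ∫(-exp(2*u)) du: now ∫(-exp(2*u)) du.
Step 2. Evaluate the standard form: now -exp(2*u)/2.
Step 3. Substitute back u = y**3 - 5: now -exp(2*y**3 - 10)/2.
Answer: -exp(2*y**3 - 10)/2.


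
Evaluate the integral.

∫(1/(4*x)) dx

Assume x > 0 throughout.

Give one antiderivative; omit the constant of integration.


Answer: log(x)/4.


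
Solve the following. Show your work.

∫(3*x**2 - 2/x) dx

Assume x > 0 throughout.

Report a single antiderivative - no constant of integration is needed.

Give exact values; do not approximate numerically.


Step 1. Rewrite: now ∫(-2/x) dx + ∫(3*x**2) dx.
Step 2. Evaluate the standard form [assuming x > 0]: now -2*log(x) + ∫(3*x**2) dx.
Step 3. Evaluate the standard form: now x**3 - 2*log(x).
Answer: x**3 - 2*log(x).


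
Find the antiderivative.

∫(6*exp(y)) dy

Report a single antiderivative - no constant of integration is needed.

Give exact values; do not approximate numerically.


Answer: 6*exp(y).


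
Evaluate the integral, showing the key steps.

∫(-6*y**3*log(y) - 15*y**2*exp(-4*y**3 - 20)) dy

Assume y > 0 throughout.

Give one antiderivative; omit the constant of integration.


Step 1. Rewrite: now ∫(-15*y**2*exp(-4*y**3 - 20)) dy + ∫(-6*y**3*log(y)) dy.
Step 2. Substitute u = y**3 + 5, turning ∫(-15*y**2*exp(-4*y**3 - 20)) dy into ∫(-5*exp(-4*u)) du: now ∫(-6*y**3*log(y)) dy + ∫(-5*exp(-4*u)) du.
Step 3. Evaluate the standard form: now ∫(-6*y**3*log(y)) dy + 5*exp(-4*u)/4.
Step 4. Substitute back u = y**3 + 5: now 5*exp(-4*y**3 - 20)/4 + ∫(-6*y**3*log(y)) dy.
Step 5. Integrate ∫(-6*y**3*log(y)) dy by parts with u = log(y), dv = (-6*y**3) dy, so v = -3*y**4/2 [assuming y > 0]: now -3*y**4*log(y)/2 + 5*exp(-4*y**3 - 20)/4 + ∫(3*y**3/2) dy.
Step 6. Evaluate the standard form: now -3*y**4*log(y)/2 + 3*y**4/8 + 5*exp(-4*y**3 - 20)/4.
Answer: -3*y**4*log(y)/2 + 3*y**4/8 + 5*exp(-4*y**3 - 20)/4.


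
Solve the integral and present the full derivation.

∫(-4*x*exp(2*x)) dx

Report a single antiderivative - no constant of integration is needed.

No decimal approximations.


Step 1. Integrate ∫(-4*x*exp(2*x)) dx by parts with u = x, dv = (-4*exp(2*x)) dx, so v = -2*exp(2*x): now -2*x*exp(2*x) + ∫(2*exp(2*x)) dx.
Step 2. Evaluate the standard form: now -2*x*exp(2*x) + exp(2*x).
Answer: -2*x*exp(2*x) + exp(2*x).


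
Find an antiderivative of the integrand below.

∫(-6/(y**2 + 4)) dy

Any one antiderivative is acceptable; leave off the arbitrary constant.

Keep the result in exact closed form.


Answer: -3*atan(y/2).


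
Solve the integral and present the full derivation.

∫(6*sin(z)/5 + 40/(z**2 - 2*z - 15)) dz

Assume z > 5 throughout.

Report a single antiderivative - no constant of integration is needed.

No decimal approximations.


Step 1. Rewrite: now ∫(40/(z**2 - 2*z - 15)) dz + ∫(6*sin(z)/5) dz.
Step 2. Decompose ∫(40/(z**2 - 2*z - 15)) dz by partial fractions, 40/(z**2 - 2*z - 15) = -5/(z + 3) + 5/(z - 5): now ∫(5/(z - 5)) dz + ∫(-5/(z + 3)) dz + ∫(6*sin(z)/5) dz.
Step 3. Evaluate the standard form [assuming z > -3]: now -5*log(z + 3) + ∫(5/(z - 5)) dz + ∫(6*sin(z)/5) dz.
Step 4. Evaluate the standard form [assuming z > 5]: now 5*log(z - 5) - 5*log(z + 3) + ∫(6*sin(z)/5) dz.
Step 5. Evaluate the standard form: now 5*log(z - 5) - 5*log(z + 3) - 6*cos(z)/5.
Answer: 5*log(z - 5) - 5*log(z + 3) - 6*cos(z)/5.


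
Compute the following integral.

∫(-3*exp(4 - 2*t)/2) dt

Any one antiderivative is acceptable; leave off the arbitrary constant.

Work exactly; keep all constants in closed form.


Answer: 3*exp(4 - 2*t)/4.


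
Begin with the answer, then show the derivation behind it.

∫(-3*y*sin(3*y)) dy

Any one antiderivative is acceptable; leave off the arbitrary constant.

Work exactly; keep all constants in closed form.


The answer is y*cos(3*y) - sin(3*y)/3.
Step 1. Integrate ∫(-3*y*sin(3*y)) dy by parts with u = y, dv = (-3*sin(3*y)) dy, so v = cos(3*y): now y*cos(3*y) + ∫(-cos(3*y)) dy.
Step 2. Evaluate the standard form: now y*cos(3*y) - sin(3*y)/3.
Answer: y*cos(3*y) - sin(3*y)/3.


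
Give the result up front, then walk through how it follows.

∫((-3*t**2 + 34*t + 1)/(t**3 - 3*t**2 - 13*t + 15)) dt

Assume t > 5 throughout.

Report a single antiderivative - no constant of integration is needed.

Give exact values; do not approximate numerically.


The answer is 3*log(t - 5) - 2*log(t - 1) - 4*log(t + 3).
Step 1. Decompose ∫((-3*t**2 + 34*t + 1)/(t**3 - 3*t**2 - 13*t + 15)) dt by partial fractions, (-3*t**2 + 34*t + 1)/(t**3 - 3*t**2 - 13*t + 15) = -4/(t + 3) - 2/(t - 1) + 3/(t - 5): now ∫(3/(t - 5)) dt + ∫(-2/(t - 1)) dt + ∫(-4/(t + 3)) dt.
Step 2. Evaluate the standard form [assuming t > -3]: now -4*log(t + 3) + ∫(3/(t - 5)) dt + ∫(-2/(t - 1)) dt.
Step 3. Evaluate the standard form [assuming t > 5]: now 3*log(t - 5) - 4*log(t + 3) + ∫(-2/(t - 1)) dt.
Step 4. Evaluate the standard form [assuming t > 1]: now 3*log(t - 5) - 2*log(t - 1) - 4*log(t + 3).
Answer: 3*log(t - 5) - 2*log(t - 1) - 4*log(t + 3).


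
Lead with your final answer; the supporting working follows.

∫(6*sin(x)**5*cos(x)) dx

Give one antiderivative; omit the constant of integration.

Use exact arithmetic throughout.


The answer is sin(x)**6.
Step 1. Substitute u = sin(x), turning ∫(6*sin(x)**5*cos(x)) dx into ∫(6*u**5) du: now ∫(6*u**5) du.
Step 2. Evaluate the standard form: now u**6.
Step 3. Substitute back u = sin(x): now sin(x)**6.
Answer: sin(x)**6.


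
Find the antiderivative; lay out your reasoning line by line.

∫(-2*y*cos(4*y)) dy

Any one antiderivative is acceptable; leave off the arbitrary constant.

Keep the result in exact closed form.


Step 1. Integrate ∫(-2*y*cos(4*y)) dy by parts with u = y, dv = (-2*cos(4*y)) dy, so v = -sin(4*y)/2: now -y*sin(4*y)/2 + ∫(sin(4*y)/2) dy.
Step 2. Evaluate the standard form: now -y*sin(4*y)/2 - cos(4*y)/8.
Answer: -y*sin(4*y)/2 - cos(4*y)/8.


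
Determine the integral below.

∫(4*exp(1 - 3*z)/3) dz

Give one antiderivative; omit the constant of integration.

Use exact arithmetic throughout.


Answer: -4*exp(1 - 3*z)/9.


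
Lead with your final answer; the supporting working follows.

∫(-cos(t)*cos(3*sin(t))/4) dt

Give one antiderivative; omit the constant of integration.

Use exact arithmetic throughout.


The answer is -sin(3*sin(t))/12.
Step 1. Substitute u = sin(t), turning ∫(-cos(t)*cos(3*sin(t))/4) dt into ∫(-cos(3*u)/4) du: now ∫(-cos(3*u)/4) du.
Step 2. Evaluate the standard form: now -sin(3*u)/12.
Step 3. Substitute back u = sin(t): now -sin(3*sin(t))/12.
Answer: -sin(3*sin(t))/12.


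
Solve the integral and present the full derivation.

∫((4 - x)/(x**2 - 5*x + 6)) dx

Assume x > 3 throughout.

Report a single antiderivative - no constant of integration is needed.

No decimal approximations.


Step 1. Decompose ∫((4 - x)/(x**2 - 5*x + 6)) dx by partial fractions, (4 - x)/(x**2 - 5*x + 6) = -2/(x - 2) + 1/(x - 3): now ∫(1/(x - 3)) dx + ∫(-2/(x - 2)) dx.
Step 2. Evaluate the standard form [assuming x > 2]: now -2*log(x - 2) + ∫(1/(x - 3)) dx.
Step 3. Evaluate the standard form [assuming x > 3]: now log(x - 3) - 2*log(x - 2).
Answer: log(x - 3) - 2*log(x - 2).


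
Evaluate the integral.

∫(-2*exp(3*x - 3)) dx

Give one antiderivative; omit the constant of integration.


Answer: -2*exp(3*x - 3)/3.


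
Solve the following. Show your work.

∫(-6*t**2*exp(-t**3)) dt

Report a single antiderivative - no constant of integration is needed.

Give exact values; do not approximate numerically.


Step 1. Substitute u = t**3, turning ∫(-6*t**2*exp(-t**3)) dt into ∫(-2*exp(-u)) du: now ∫(-2*exp(-u)) du.
Step 2. Evaluate the standard form: now 2*exp(-u).
Step 3. Substitute back u = t**3: now 2*exp(-t**3).
Answer: 2*exp(-t**3).


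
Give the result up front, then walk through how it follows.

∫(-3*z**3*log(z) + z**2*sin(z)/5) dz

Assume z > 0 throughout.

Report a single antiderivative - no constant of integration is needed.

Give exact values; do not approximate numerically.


The answer is -3*z**4*log(z)/4 + 3*z**4/16 - z**2*cos(z)/5 + 2*z*sin(z)/5 + 2*cos(z)/5.
Step 1. Rewrite: now ∫(z**2*sin(z)/5) dz + ∫(-3*z**3*log(z)) dz.
Step 2. Integrate ∫(z**2*sin(z)/5) dz by parts with u = z**2, dv = (sin(z)/5) dz, so v = -cos(z)/5: now -z**2*cos(z)/5 + ∫(2*z*cos(z)/5) dz + ∫(-3*z**3*log(z)) dz.
Step 3. Integrate ∫(2*z*cos(z)/5) dz by parts with u = z, dv = (2*cos(z)/5) dz, so v = 2*sin(z)/5: now -z**2*cos(z)/5 + 2*z*sin(z)/5 + ∫(-3*z**3*log(z)) dz + ∫(-2*sin(z)/5) dz.
Step 4. Evaluate the standard form: now -z**2*cos(z)/5 + 2*z*sin(z)/5 + 2*cos(z)/5 + ∫(-3*z**3*log(z)) dz.
Step 5. Integrate ∫(-3*z**3*log(z)) dz by parts with u = log(z), dv = (-3*z**3) dz, so v = -3*z**4/4 [assuming z > 0]: now -3*z**4*log(z)/4 - z**2*cos(z)/5 + 2*z*sin(z)/5 + 2*cos(z)/5 + ∫(3*z**3/4) dz.
Step 6. Evaluate the standard form: now -3*z**4*log(z)/4 + 3*z**4/16 - z**2*cos(z)/5 + 2*z*sin(z)/5 + 2*cos(z)/5.
Answer: -3*z**4*log(z)/4 + 3*z**4/16 - z**2*cos(z)/5 + 2*z*sin(z)/5 + 2*cos(z)/5.


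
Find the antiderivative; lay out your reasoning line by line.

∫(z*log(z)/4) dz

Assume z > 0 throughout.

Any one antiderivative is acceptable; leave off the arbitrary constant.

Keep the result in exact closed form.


Step 1. Integrate ∫(z*log(z)/4) dz by parts with u = log(z), dv = (z/4) dz, so v = z**2/8 [assuming z > 0]: now z**2*log(z)/8 + ∫(-z/8) dz.
Step 2. Evaluate the standard form: now z**2*log(z)/8 - z**2/16.
Answer: z**2*log(z)/8 - z**2/16.


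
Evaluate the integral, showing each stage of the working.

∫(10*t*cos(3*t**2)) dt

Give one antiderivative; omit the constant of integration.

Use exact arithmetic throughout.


Step 1. Substitute u = t**2, turning ∫(10*t*cos(3*t**2)) dt into ∫(5*cos(3*u)) du: now ∫(5*cos(3*u)) du.
Step 2. Evaluate the standard form: now 5*sin(3*u)/3.
Step 3. Substitute back u = t**2: now 5*sin(3*t**2)/3.
Answer: 5*sin(3*t**2)/3.


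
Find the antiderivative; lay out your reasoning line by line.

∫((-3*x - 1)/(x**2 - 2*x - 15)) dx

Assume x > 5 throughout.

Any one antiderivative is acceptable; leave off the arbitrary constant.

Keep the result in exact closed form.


Step 1. Decompose ∫((-3*x - 1)/(x**2 - 2*x - 15)) dx by partial fractions, (-3*x - 1)/(x**2 - 2*x - 15) = -1/(x + 3) - 2/(x - 5): now ∫(-2/(x - 5)) dx + ∫(-1/(x + 3)) dx.
Step 2. Evaluate the standard form [assuming x > 5]: now -2*log(x - 5) + ∫(-1/(x + 3)) dx.
Step 3. Evaluate the standard form [assuming x > -3]: now -2*log(x - 5) - log(x + 3).
Answer: -2*log(x - 5) - log(x + 3).


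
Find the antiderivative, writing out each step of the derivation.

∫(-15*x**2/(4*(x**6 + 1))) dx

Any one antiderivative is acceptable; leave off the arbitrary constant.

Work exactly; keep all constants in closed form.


Step 1. Substitute u = x**3, turning ∫(-15*x**2/(4*(x**6 + 1))) dx into ∫(-5/(4*(u**2 + 1))) du: now ∫(-5/(4*(u**2 + 1))) du.
Step 2. Evaluate the standard form: now -5*atan(u)/4.
Step 3. Substitute back u = x**3: now -5*atan(x**3)/4.
Answer: -5*atan(x**3)/4.


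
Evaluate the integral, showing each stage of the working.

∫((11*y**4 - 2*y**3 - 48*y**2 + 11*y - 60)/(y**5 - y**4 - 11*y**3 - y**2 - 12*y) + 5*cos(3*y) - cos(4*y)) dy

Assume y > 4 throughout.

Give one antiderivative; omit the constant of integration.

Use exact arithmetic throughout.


Step 1. Rewrite: now ∫((11*y**4 - 2*y**3 - 48*y**2 + 11*y - 60)/(y**5 - y**4 - 11*y**3 - y**2 - 12*y)) dy + ∫(5*cos(3*y)) dy + ∫(-cos(4*y)) dy.
Step 2. Decompose ∫((11*y**4 - 2*y**3 - 48*y**2 + 11*y - 60)/(y**5 - y**4 - 11*y**3 - y**2 - 12*y)) dy by partial fractions, (11*y**4 - 2*y**3 - 48*y**2 + 11*y - 60)/(y**5 - y**4 - 11*y**3 - y**2 - 12*y) = -1/(y**2 + 1) + 2/(y + 3) + 4/(y - 4) + 5/y: now ∫(5/y) dy + ∫(4/(y - 4)) dy + ∫(2/(y + 3)) dy + ∫(-1/(y**2 + 1)) dy + ∫(5*cos(3*y)) dy + ∫(-cos(4*y)) dy.
Step 3. Evaluate the standard form [assuming y > -3]: now 2*log(y + 3) + ∫(5/y) dy + ∫(4/(y - 4)) dy + ∫(-1/(y**2 + 1)) dy + ∫(5*cos(3*y)) dy + ∫(-cos(4*y)) dy.
Step 4. Evaluate the standard form [assuming y > 0]: now 5*log(y) + 2*log(y + 3) + ∫(4/(y - 4)) dy + ∫(-1/(y**2 + 1)) dy + ∫(5*cos(3*y)) dy + ∫(-cos(4*y)) dy.
Step 5. Evaluate the standard form [assuming y > 4]: now 5*log(y) + 4*log(y - 4) + 2*log(y + 3) + ∫(-1/(y**2 + 1)) dy + ∫(5*cos(3*y)) dy + ∫(-cos(4*y)) dy.
Step 6. Evaluate the standard form: now 5*log(y) + 4*log(y - 4) + 2*log(y + 3) - atan(y) + ∫(5*cos(3*y)) dy + ∫(-cos(4*y)) dy.
Step 7. Evaluate the standard form: now 5*log(y) + 4*log(y - 4) + 2*log(y + 3) + 5*sin(3*y)/3 - atan(y) + ∫(-cos(4*y)) dy.
Step 8. Evaluate the standard form: now 5*log(y) + 4*log(y - 4) + 2*log(y + 3) + 5*sin(3*y)/3 - sin(4*y)/4 - atan(y).
Answer: 5*log(y) + 4*log(y - 4) + 2*log(y + 3) + 5*sin(3*y)/3 - sin(4*y)/4 - atan(y).


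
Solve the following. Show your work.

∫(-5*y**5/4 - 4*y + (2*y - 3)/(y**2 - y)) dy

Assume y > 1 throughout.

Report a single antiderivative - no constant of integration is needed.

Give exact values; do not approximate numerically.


Step 1. Rewrite: now ∫(-4*y) dy + ∫(-5*y**5/4) dy + ∫((2*y - 3)/(y**2 - y)) dy.
Step 2. Evaluate the standard form: now -2*y**2 + ∫(-5*y**5/4) dy + ∫((2*y - 3)/(y**2 - y)) dy.
Step 3. Decompose ∫((2*y - 3)/(y**2 - y)) dy by partial fractions, (2*y - 3)/(y**2 - y) = -1/(y - 1) + 3/y: now -2*y**2 + ∫(3/y) dy + ∫(-5*y**5/4) dy + ∫(-1/(y - 1)) dy.
Step 4. Evaluate the standard form [assuming y > 0]: now -2*y**2 + 3*log(y) + ∫(-5*y**5/4) dy + ∫(-1/(y - 1)) dy.
Step 5. Evaluate the standard form [assuming y > 1]: now -2*y**2 + 3*log(y) - log(y - 1) + ∫(-5*y**5/4) dy.
Step 6. Evaluate the standard form: now -5*y**6/24 - 2*y**2 + 3*log(y) - log(y - 1).
Answer: -5*y**6/24 - 2*y**2 + 3*log(y) - log(y - 1).
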